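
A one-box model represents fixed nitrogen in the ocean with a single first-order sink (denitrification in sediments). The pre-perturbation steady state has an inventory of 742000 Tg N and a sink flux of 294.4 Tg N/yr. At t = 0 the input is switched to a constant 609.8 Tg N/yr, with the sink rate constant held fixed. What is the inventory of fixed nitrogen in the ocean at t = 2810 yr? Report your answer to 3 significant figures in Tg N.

τ = M₀/F₀ = 742000/294.4 = 2520 yr; rate constant k = 1/τ.
New steady state M_∞ = F₁/k = F₁·τ = 609.8 × 2520 = 1.5369×10^6 Tg N.
M(t) = M_∞ + (M₀ − M_∞)·e^(−t/τ); t/τ = 2810/2520 = 1.115, so e^(−t/τ) = 0.3279.
M(t) = 1.5369×10^6 − 794900 × 0.3279 = 1.2762×10^6 Tg N.

1.28×10^6 Tg N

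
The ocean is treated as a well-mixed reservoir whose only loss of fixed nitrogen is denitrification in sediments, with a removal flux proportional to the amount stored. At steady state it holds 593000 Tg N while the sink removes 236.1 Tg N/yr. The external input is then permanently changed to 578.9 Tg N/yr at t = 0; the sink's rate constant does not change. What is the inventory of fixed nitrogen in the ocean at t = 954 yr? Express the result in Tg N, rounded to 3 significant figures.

865000 Tg N

τ = M₀/F₀ = 593000/236.1 = 2512 yr; rate constant k = 1/τ.
New steady state M_∞ = F₁/k = F₁·τ = 578.9 × 2512 = 1.4540×10^6 Tg N.
M(t) = M_∞ + (M₀ − M_∞)·e^(−t/τ); t/τ = 954/2512 = 0.3798, so e^(−t/τ) = 0.6840.
M(t) = 1.4540×10^6 − 861000 × 0.6840 = 865090 Tg N.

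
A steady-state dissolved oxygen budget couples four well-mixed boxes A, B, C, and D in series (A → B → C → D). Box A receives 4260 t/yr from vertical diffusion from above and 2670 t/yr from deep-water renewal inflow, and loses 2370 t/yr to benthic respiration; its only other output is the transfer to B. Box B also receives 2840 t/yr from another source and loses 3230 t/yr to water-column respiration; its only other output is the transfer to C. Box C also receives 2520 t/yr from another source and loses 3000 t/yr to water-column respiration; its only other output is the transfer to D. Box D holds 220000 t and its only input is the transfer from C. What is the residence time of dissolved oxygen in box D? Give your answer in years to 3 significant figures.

Box A: F(A→B) = (4260 + 2670) − 2370 = 4560.0 t/yr.
Box B: F(B→C) = (4560.0 + 2840) − 3230 = 4170.0 t/yr.
Box C: F(C→D) = (4170.0 + 2520) − 3000 = 3690.0 t/yr.
Box D throughput = its input = 3690.0 t/yr; τ = 220000 / 3690.0 = 59.62 yr.

59.6 yr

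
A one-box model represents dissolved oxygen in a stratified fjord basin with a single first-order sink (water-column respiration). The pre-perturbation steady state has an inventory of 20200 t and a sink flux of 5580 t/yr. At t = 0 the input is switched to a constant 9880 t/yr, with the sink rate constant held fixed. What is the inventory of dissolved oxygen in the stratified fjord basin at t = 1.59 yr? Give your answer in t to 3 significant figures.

25700 t

The sink rate constant is k = F₀/M₀ = 5580/20200 = 0.2762 yr⁻¹.
Solving dM/dt = F₁ − kM with M(0) = M₀ gives M(t) = F₁/k + (M₀ − F₁/k)·e^(−kt).
F₁/k = 9880/0.2762 = 35766 t; kt = 0.2762 × 1.59 = 0.4392, e^(−kt) = 0.6445.
M(1.59) = 35766 + (20200 − 35766) × 0.6445 = 35766 − 10030 = 25733 t.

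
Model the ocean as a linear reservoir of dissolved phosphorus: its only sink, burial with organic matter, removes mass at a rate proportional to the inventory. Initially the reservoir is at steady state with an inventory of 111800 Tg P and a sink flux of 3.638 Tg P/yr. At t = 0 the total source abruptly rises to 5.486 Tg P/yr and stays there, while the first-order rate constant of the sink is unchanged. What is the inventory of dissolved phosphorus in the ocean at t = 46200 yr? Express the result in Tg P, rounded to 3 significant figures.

156000 Tg P

Residence time τ = M₀/F₀ = 30730 yr. The eventual steady state is M_∞ = M₀·(F₁/F₀) = 111800 × 5.486/3.638 = 168590 Tg P.
The anomaly ΔM(t) = M(t) − M_∞ decays as ΔM₀·e^(−t/τ) with ΔM₀ = 111800 − 168590 = −56790 Tg P.
At t = 46200 yr, e^(−t/τ) = e^(−1.503) = 0.2224, so ΔM = −12630 Tg P and M = 168590 − 12630 = 155960 Tg P.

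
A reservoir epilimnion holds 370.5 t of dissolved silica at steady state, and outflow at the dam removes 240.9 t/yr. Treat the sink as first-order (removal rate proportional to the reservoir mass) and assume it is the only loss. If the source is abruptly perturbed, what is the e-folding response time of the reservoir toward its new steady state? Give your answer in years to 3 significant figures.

1.54 yr

For a linear reservoir the response time equals the residence time τ = M/F.
τ = 370.5 / 240.9 = 1.538 yr.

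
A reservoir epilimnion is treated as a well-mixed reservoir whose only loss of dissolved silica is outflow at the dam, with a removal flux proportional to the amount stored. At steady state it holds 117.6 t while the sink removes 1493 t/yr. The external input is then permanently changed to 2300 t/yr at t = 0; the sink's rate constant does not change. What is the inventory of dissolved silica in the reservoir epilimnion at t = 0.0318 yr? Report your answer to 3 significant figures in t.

139 t

Residence time τ = M₀/F₀ = 0.07877 yr. The eventual steady state is M_∞ = M₀·(F₁/F₀) = 117.6 × 2300/1493 = 181.17 t.
The anomaly ΔM(t) = M(t) − M_∞ decays as ΔM₀·e^(−t/τ) with ΔM₀ = 117.6 − 181.17 = −63.57 t.
At t = 0.0318 yr, e^(−t/τ) = e^(−0.4037) = 0.6678, so ΔM = −42.45 t and M = 181.17 − 42.45 = 138.71 t.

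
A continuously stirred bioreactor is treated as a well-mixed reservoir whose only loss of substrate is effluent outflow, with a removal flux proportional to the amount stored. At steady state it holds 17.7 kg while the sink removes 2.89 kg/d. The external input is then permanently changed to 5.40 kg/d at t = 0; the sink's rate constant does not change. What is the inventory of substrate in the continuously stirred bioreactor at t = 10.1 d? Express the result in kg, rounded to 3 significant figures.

The sink rate constant is k = F₀/M₀ = 2.89/17.7 = 0.1633 d⁻¹.
Solving dM/dt = F₁ − kM with M(0) = M₀ gives M(t) = F₁/k + (M₀ − F₁/k)·e^(−kt).
F₁/k = 5.40/0.1633 = 33.073 kg; kt = 0.1633 × 10.1 = 1.649, e^(−kt) = 0.1922.
M(10.1) = 33.073 + (17.7 − 33.073) × 0.1922 = 33.073 − 2.955 = 30.118 kg.

30.1 kg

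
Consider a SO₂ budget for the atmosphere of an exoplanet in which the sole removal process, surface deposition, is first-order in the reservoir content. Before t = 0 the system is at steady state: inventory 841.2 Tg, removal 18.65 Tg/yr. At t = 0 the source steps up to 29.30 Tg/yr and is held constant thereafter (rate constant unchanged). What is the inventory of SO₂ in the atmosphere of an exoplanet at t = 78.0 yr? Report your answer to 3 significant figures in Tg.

τ = M₀/F₀ = 841.2/18.65 = 45.10 yr; rate constant k = 1/τ.
New steady state M_∞ = F₁/k = F₁·τ = 29.30 × 45.10 = 1321.6 Tg.
M(t) = M_∞ + (M₀ − M_∞)·e^(−t/τ); t/τ = 78.0/45.10 = 1.729, so e^(−t/τ) = 0.1774.
M(t) = 1321.6 − 480.4 × 0.1774 = 1236.3 Tg.

1240 Tg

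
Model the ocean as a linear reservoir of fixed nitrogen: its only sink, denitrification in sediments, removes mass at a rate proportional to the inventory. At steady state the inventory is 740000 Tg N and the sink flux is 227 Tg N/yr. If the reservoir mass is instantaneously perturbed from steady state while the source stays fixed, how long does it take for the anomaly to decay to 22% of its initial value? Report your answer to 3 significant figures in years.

4940 yr

For a linear reservoir the anomaly decays as exp(−t/τ) with τ = M/F = 740000/227 = 3260 yr.
exp(−t/τ) = 0.22 ⇒ t = −τ ln(0.22) = 3260 × 1.514 = 4936 yr.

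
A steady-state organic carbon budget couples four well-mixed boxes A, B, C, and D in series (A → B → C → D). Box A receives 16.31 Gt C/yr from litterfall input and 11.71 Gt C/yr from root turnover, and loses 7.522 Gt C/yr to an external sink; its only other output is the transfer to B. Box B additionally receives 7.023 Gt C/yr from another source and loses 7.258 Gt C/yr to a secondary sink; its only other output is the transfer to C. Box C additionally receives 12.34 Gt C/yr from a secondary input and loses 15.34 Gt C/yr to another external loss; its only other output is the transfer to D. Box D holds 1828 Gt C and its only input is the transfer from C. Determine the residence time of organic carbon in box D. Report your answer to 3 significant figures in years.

106 yr

Box A: F(A→B) = (16.31 + 11.71) − 7.522 = 20.498 Gt C/yr.
Box B: F(B→C) = (20.498 + 7.023) − 7.258 = 20.263 Gt C/yr.
Box C: F(C→D) = (20.263 + 12.34) − 15.34 = 17.263 Gt C/yr.
Box D throughput = its input = 17.263 Gt C/yr; τ = 1828 / 17.263 = 105.9 yr.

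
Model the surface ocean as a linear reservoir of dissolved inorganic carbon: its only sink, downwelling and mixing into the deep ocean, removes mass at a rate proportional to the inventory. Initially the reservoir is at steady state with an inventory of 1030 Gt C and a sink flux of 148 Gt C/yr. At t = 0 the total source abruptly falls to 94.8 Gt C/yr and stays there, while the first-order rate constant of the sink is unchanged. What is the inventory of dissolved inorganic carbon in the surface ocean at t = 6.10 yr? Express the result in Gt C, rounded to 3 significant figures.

814 Gt C

The sink rate constant is k = F₀/M₀ = 148/1030 = 0.1437 yr⁻¹.
Solving dM/dt = F₁ − kM with M(0) = M₀ gives M(t) = F₁/k + (M₀ − F₁/k)·e^(−kt).
F₁/k = 94.8/0.1437 = 659.76 Gt C; kt = 0.1437 × 6.10 = 0.8765, e^(−kt) = 0.4162.
M(6.10) = 659.76 + (1030 − 659.76) × 0.4162 = 659.76 + 154.1 = 813.87 Gt C.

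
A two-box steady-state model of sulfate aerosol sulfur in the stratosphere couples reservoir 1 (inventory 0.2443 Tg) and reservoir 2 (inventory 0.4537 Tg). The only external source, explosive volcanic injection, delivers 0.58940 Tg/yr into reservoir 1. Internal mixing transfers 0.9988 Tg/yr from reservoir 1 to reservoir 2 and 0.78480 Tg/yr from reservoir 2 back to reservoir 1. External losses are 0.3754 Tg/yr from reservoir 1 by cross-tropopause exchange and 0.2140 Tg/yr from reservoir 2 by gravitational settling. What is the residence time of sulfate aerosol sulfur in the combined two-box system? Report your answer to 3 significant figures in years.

1.18 yr

Residence time in the combined system uses the total inventory and the total *external* removal — internal exchanges between the two boxes cancel.
M_total = 0.2443 + 0.4537 = 0.69800 Tg.
ΣF_external_out = 0.3754 + 0.2140 = 0.58940 Tg/yr.
τ = M_total / ΣF_ext = 0.69800 / 0.58940 = 1.184 yr.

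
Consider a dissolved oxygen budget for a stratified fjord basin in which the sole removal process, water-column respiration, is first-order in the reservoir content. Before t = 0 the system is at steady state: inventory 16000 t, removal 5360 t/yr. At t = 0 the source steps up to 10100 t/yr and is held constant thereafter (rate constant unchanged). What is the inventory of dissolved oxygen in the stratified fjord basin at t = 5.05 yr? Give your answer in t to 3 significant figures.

27500 t

The sink rate constant is k = F₀/M₀ = 5360/16000 = 0.3350 yr⁻¹.
Solving dM/dt = F₁ − kM with M(0) = M₀ gives M(t) = F₁/k + (M₀ − F₁/k)·e^(−kt).
F₁/k = 10100/0.3350 = 30149 t; kt = 0.3350 × 5.05 = 1.692, e^(−kt) = 0.1842.
M(5.05) = 30149 + (16000 − 30149) × 0.1842 = 30149 − 2606 = 27543 t.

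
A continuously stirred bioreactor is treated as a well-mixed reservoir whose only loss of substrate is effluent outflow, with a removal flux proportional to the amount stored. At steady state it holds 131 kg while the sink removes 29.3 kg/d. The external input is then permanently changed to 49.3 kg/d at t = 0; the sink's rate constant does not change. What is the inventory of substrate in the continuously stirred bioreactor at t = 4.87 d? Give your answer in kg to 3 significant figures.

Residence time τ = M₀/F₀ = 4.471 d. The eventual steady state is M_∞ = M₀·(F₁/F₀) = 131 × 49.3/29.3 = 220.42 kg.
The anomaly ΔM(t) = M(t) − M_∞ decays as ΔM₀·e^(−t/τ) with ΔM₀ = 131 − 220.42 = −89.42 kg.
At t = 4.87 d, e^(−t/τ) = e^(−1.089) = 0.3365, so ΔM = −30.09 kg and M = 220.42 − 30.09 = 190.33 kg.

190 kg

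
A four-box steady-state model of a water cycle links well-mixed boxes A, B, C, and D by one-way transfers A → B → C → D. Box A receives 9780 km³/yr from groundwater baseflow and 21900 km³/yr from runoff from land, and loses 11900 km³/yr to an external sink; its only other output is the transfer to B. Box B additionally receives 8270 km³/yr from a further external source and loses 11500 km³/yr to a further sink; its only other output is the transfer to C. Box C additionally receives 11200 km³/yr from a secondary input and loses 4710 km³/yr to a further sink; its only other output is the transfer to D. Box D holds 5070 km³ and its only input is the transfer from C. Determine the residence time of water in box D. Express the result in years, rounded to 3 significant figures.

Box A: F(A→B) = (9780 + 21900) − 11900 = 19780 km³/yr.
Box B: F(B→C) = (19780 + 8270) − 11500 = 16550 km³/yr.
Box C: F(C→D) = (16550 + 11200) − 4710 = 23040 km³/yr.
Box D throughput = its input = 23040 km³/yr; τ = 5070 / 23040 = 0.2201 yr.

0.220 yr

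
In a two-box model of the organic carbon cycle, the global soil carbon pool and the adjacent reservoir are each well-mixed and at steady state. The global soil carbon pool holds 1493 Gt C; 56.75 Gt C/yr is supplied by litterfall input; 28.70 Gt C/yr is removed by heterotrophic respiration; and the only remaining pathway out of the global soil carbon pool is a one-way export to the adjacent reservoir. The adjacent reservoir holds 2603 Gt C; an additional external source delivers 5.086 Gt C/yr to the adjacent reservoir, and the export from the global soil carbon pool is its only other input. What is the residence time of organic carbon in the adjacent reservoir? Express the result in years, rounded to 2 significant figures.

Balance the global soil carbon pool: ΣF_in = 56.750 Gt C/yr.
Export to the adjacent reservoir = ΣF_in − (28.70) = 28.050 Gt C/yr.
Total input to the adjacent reservoir = 28.050 + 5.086 = 33.136 Gt C/yr; at steady state this equals its total output.
τ = M / F = 2603 / 33.136 = 78.56 yr.

79 yr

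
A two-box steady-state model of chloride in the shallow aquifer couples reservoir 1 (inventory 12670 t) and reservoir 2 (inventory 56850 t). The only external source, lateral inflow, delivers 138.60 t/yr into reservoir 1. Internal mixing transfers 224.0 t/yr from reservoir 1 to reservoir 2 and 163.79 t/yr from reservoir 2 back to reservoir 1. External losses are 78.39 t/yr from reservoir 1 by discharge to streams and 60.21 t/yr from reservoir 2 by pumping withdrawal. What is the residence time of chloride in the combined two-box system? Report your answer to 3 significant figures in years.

502 yr

Treat the two boxes together as one reservoir: the mixing fluxes between them are internal recycling, so τ = ΣM / Σ(external losses).
M_total = 12670 + 56850 = 69520 t.
ΣF_external_out = 78.39 + 60.21 = 138.60 t/yr.
τ = M_total / ΣF_ext = 69520 / 138.60 = 501.6 yr.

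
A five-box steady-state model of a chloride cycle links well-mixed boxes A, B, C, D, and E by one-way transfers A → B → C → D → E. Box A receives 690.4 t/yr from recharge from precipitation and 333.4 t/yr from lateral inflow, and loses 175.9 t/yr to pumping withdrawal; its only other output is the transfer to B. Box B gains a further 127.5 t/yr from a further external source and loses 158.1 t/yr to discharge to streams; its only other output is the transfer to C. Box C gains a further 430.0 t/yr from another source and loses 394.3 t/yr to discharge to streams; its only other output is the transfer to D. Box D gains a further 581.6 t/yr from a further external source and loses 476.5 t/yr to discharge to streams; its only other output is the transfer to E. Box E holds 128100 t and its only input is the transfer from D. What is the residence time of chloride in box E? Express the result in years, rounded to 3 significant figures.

134 yr

Box A: F(A→B) = (690.4 + 333.4) − 175.9 = 847.90 t/yr.
Box B: F(B→C) = (847.90 + 127.5) − 158.1 = 817.30 t/yr.
Box C: F(C→D) = (817.30 + 430.0) − 394.3 = 853.00 t/yr.
Box D: F(D→E) = (853.00 + 581.6) − 476.5 = 958.10 t/yr.
Box E throughput = its input = 958.10 t/yr; τ = 128100 / 958.10 = 133.7 yr.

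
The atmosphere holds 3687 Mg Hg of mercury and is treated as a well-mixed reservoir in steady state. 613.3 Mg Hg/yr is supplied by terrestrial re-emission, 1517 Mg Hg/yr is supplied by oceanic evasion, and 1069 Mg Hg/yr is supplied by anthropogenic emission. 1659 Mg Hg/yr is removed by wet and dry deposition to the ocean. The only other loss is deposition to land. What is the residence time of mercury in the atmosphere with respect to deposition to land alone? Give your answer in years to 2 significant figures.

At steady state ΣF_in = ΣF_out.
ΣF_in = 613.3 + 1517 + 1069 = 3199.3 Mg Hg/yr.
Deposition to land flux = ΣF_in − (1659) = 3199.3 − 1659 = 1540 Mg Hg/yr.
τ = M / F = 3687 / 1540 = 2.394 yr.

2.4 yr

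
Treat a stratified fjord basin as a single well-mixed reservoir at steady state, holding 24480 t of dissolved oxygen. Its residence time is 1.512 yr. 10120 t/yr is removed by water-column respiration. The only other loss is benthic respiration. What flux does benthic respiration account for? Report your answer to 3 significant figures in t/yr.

6070 t/yr

Total removal F = M/τ = 24480 / 1.512 = 16190 t/yr.
Benthic respiration = F − (10120) = 16190 − 10120 = 6070 t/yr.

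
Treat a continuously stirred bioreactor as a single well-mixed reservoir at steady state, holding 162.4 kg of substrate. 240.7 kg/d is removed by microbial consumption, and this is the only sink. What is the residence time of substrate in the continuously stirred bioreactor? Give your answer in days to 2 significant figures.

τ = M / F = 162.4 / 240.7 = 0.6747 d.

0.67 d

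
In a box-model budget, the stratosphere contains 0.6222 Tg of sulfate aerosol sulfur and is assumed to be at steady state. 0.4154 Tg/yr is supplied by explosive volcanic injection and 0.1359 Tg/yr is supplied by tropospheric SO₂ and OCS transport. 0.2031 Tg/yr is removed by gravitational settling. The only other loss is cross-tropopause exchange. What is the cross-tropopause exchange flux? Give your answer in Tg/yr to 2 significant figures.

0.35 Tg/yr

At steady state ΣF_in = ΣF_out.
ΣF_in = 0.4154 + 0.1359 = 0.55130 Tg/yr.
Cross-tropopause exchange flux = ΣF_in − (0.2031) = 0.55130 − 0.2031 = 0.3482 Tg/yr.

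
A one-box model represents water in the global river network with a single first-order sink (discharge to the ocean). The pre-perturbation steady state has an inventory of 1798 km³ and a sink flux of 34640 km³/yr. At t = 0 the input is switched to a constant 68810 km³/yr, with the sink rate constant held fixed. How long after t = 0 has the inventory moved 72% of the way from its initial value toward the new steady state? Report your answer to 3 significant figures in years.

0.0661 yr

τ = M₀/F₀ = 1798/34640 = 0.05191 yr.
The remaining gap fraction is e^(−t/τ); 72% covered ⇒ e^(−t/τ) = 0.280.
t = −τ ln(0.280) = 0.05191 × 1.273 = 0.06607 yr.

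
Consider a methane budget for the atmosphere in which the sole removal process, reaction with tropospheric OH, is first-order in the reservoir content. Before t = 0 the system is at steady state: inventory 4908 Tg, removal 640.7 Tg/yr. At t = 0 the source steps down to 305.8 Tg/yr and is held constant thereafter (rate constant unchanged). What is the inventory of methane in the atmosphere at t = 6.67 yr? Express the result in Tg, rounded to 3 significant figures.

3420 Tg

τ = M₀/F₀ = 4908/640.7 = 7.660 yr; rate constant k = 1/τ.
New steady state M_∞ = F₁/k = F₁·τ = 305.8 × 7.660 = 2342.5 Tg.
M(t) = M_∞ + (M₀ − M_∞)·e^(−t/τ); t/τ = 6.67/7.660 = 0.8707, so e^(−t/τ) = 0.4187.
M(t) = 2342.5 + 2565 × 0.4187 = 3416.6 Tg.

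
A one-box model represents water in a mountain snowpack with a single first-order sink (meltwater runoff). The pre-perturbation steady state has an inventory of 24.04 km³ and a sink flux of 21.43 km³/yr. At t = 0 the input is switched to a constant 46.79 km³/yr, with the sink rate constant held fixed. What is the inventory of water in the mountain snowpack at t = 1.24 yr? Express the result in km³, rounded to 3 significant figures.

The sink rate constant is k = F₀/M₀ = 21.43/24.04 = 0.8914 yr⁻¹.
Solving dM/dt = F₁ − kM with M(0) = M₀ gives M(t) = F₁/k + (M₀ − F₁/k)·e^(−kt).
F₁/k = 46.79/0.8914 = 52.489 km³; kt = 0.8914 × 1.24 = 1.105, e^(−kt) = 0.3311.
M(1.24) = 52.489 + (24.04 − 52.489) × 0.3311 = 52.489 − 9.419 = 43.070 km³.

43.1 km³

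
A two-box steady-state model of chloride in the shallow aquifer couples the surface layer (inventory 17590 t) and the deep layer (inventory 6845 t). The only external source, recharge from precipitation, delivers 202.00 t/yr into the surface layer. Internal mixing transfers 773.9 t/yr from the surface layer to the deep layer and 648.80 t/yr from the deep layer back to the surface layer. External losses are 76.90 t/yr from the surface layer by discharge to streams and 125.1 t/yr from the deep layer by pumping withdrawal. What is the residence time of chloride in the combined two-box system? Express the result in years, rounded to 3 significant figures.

121 yr

For the system as a whole, the A↔B exchange is internal and contributes nothing to the throughput; only the external sinks remove mass.
M_total = 17590 + 6845 = 24435 t.
ΣF_external_out = 76.90 + 125.1 = 202.00 t/yr.
τ = M_total / ΣF_ext = 24435 / 202.00 = 121.0 yr.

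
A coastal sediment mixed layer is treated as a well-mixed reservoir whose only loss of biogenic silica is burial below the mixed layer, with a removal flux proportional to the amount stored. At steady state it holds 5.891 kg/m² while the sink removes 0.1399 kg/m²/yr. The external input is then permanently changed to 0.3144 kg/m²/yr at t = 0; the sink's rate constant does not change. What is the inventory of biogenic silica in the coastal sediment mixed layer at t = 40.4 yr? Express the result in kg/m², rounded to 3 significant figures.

10.4 kg/m²

τ = M₀/F₀ = 5.891/0.1399 = 42.11 yr; rate constant k = 1/τ.
New steady state M_∞ = F₁/k = F₁·τ = 0.3144 × 42.11 = 13.239 kg/m².
M(t) = M_∞ + (M₀ − M_∞)·e^(−t/τ); t/τ = 40.4/42.11 = 0.9594, so e^(−t/τ) = 0.3831.
M(t) = 13.239 − 7.348 × 0.3831 = 10.424 kg/m².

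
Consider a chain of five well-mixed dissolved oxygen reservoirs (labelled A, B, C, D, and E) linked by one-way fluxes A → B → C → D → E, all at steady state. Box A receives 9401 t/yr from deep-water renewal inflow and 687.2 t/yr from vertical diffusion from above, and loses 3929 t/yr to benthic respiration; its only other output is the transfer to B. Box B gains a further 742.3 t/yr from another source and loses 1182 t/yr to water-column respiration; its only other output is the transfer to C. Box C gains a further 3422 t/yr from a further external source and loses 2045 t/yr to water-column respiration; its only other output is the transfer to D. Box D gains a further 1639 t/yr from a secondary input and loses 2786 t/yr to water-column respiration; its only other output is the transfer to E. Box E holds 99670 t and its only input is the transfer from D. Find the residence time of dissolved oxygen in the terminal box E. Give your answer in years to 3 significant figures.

16.8 yr

Box A: F(A→B) = (9401 + 687.2) − 3929 = 6159.2 t/yr.
Box B: F(B→C) = (6159.2 + 742.3) − 1182 = 5719.5 t/yr.
Box C: F(C→D) = (5719.5 + 3422) − 2045 = 7096.5 t/yr.
Box D: F(D→E) = (7096.5 + 1639) − 2786 = 5949.5 t/yr.
Box E throughput = its input = 5949.5 t/yr; τ = 99670 / 5949.5 = 16.75 yr.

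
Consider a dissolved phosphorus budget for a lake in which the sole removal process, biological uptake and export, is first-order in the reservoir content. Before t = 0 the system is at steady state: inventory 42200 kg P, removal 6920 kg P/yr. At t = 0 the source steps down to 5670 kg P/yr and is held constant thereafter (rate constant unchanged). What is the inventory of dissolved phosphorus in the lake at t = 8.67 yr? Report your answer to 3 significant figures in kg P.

The sink rate constant is k = F₀/M₀ = 6920/42200 = 0.1640 yr⁻¹.
Solving dM/dt = F₁ − kM with M(0) = M₀ gives M(t) = F₁/k + (M₀ − F₁/k)·e^(−kt).
F₁/k = 5670/0.1640 = 34577 kg P; kt = 0.1640 × 8.67 = 1.422, e^(−kt) = 0.2413.
M(8.67) = 34577 + (42200 − 34577) × 0.2413 = 34577 + 1839 = 36417 kg P.

36400 kg P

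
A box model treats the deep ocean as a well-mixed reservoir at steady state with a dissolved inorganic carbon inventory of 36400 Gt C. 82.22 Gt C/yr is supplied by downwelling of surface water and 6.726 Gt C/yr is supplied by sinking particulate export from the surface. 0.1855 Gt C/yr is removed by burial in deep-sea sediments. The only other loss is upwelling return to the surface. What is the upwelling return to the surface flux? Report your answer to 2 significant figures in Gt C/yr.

89 Gt C/yr

At steady state ΣF_in = ΣF_out.
ΣF_in = 82.22 + 6.726 = 88.946 Gt C/yr.
Upwelling return to the surface flux = ΣF_in − (0.1855) = 88.946 − 0.1855 = 88.76 Gt C/yr.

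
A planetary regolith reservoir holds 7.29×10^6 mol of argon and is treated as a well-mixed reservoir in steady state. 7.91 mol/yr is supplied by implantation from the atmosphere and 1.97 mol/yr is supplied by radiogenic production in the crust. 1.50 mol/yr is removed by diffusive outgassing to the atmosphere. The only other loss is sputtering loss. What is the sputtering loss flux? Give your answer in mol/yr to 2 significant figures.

At steady state ΣF_in = ΣF_out.
ΣF_in = 7.91 + 1.97 = 9.8800 mol/yr.
Sputtering loss flux = ΣF_in − (1.50) = 9.8800 − 1.500 = 8.380 mol/yr.

8.4 mol/yr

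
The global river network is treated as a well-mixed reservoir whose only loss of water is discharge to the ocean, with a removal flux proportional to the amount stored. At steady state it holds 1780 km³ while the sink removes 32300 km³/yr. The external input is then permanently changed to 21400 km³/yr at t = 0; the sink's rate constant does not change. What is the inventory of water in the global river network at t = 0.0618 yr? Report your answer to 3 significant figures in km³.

1380 km³

Residence time τ = M₀/F₀ = 0.05511 yr. The eventual steady state is M_∞ = M₀·(F₁/F₀) = 1780 × 21400/32300 = 1179.3 km³.
The anomaly ΔM(t) = M(t) − M_∞ decays as ΔM₀·e^(−t/τ) with ΔM₀ = 1780 − 1179.3 = 600.7 km³.
At t = 0.0618 yr, e^(−t/τ) = e^(−1.121) = 0.3258, so ΔM = 195.7 km³ and M = 1179.3 + 195.7 = 1375.0 km³.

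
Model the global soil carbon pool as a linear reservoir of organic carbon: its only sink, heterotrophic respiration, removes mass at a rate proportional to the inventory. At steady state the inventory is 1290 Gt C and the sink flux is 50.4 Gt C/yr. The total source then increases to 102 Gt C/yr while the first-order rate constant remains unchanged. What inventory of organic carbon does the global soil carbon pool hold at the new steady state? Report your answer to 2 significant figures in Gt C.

Rate constant k = F/M = 50.4 / 1290 = 0.03907 yr⁻¹.
At the new steady state, source = k·M_new ⇒ M_new = 102 / 0.03907 = 2611 Gt C.
(Equivalently M_new = M × F_new/F_old = 1290 × 102/50.4.)

2600 Gt C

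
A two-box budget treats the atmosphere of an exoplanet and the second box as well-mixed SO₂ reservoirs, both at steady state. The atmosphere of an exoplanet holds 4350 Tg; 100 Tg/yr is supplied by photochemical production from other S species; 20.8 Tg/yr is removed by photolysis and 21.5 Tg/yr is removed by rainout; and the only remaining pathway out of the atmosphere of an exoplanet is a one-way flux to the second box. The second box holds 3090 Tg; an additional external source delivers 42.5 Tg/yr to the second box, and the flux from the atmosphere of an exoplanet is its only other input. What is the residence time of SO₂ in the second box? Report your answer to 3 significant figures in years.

Balance the atmosphere of an exoplanet: ΣF_in = 100.00 Tg/yr.
Flux to the second box = ΣF_in − (20.8 + 21.5) = 57.700 Tg/yr.
Total input to the second box = 57.700 + 42.5 = 100.20 Tg/yr; at steady state this equals its total output.
τ = M / F = 3090 / 100.20 = 30.84 yr.

30.8 yr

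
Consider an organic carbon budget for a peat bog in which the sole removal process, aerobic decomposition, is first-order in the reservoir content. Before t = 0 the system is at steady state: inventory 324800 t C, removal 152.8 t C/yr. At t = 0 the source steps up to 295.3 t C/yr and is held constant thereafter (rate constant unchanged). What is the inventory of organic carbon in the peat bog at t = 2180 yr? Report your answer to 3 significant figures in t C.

519000 t C

Residence time τ = M₀/F₀ = 2126 yr. The eventual steady state is M_∞ = M₀·(F₁/F₀) = 324800 × 295.3/152.8 = 627710 t C.
The anomaly ΔM(t) = M(t) − M_∞ decays as ΔM₀·e^(−t/τ) with ΔM₀ = 324800 − 627710 = −302900 t C.
At t = 2180 yr, e^(−t/τ) = e^(−1.026) = 0.3586, so ΔM = −108600 t C and M = 627710 − 108600 = 519090 t C.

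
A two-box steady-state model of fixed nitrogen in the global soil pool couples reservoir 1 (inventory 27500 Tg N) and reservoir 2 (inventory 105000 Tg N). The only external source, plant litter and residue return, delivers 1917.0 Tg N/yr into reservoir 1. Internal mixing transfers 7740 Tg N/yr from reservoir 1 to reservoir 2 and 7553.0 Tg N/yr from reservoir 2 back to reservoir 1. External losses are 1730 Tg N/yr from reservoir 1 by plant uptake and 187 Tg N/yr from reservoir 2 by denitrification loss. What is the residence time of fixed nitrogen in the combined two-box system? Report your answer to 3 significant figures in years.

69.1 yr

Treat the two boxes together as one reservoir: the mixing fluxes between them are internal recycling, so τ = ΣM / Σ(external losses).
M_total = 27500 + 105000 = 132500 Tg N.
ΣF_external_out = 1730 + 187 = 1917.0 Tg N/yr.
τ = M_total / ΣF_ext = 132500 / 1917.0 = 69.12 yr.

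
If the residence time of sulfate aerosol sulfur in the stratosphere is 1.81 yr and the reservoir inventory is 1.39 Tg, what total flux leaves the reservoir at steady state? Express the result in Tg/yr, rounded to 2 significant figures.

F = M / τ = 1.39 / 1.81 = 0.7680 Tg/yr.

0.77 Tg/yr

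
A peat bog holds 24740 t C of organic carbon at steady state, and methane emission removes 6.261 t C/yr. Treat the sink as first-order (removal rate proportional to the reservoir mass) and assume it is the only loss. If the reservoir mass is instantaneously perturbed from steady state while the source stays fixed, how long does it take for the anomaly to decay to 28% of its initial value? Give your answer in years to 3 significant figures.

5030 yr

For a linear reservoir the anomaly decays as exp(−t/τ) with τ = M/F = 24740/6.261 = 3951 yr.
exp(−t/τ) = 0.28 ⇒ t = −τ ln(0.28) = 3951 × 1.273 = 5030 yr.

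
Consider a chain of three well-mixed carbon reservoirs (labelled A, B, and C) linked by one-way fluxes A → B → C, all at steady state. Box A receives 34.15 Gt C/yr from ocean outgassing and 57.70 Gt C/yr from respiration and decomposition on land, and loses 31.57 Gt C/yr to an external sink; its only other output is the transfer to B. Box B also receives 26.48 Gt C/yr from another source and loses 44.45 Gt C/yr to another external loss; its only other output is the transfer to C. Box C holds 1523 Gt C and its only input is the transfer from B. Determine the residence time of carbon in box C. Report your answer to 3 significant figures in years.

Box A: F(A→B) = (34.15 + 57.70) − 31.57 = 60.280 Gt C/yr.
Box B: F(B→C) = (60.280 + 26.48) − 44.45 = 42.310 Gt C/yr.
Box C throughput = its input = 42.310 Gt C/yr; τ = 1523 / 42.310 = 36.00 yr.

36.0 yr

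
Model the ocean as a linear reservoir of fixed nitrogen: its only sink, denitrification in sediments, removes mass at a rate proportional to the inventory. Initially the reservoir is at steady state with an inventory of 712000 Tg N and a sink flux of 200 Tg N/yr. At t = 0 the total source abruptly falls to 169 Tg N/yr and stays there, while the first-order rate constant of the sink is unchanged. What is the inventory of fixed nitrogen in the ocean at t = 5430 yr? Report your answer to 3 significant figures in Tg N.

The sink rate constant is k = F₀/M₀ = 200/712000 = 0.0002809 yr⁻¹.
Solving dM/dt = F₁ − kM with M(0) = M₀ gives M(t) = F₁/k + (M₀ − F₁/k)·e^(−kt).
F₁/k = 169/0.0002809 = 601640 Tg N; kt = 0.0002809 × 5430 = 1.525, e^(−kt) = 0.2176.
M(5430) = 601640 + (712000 − 601640) × 0.2176 = 601640 + 24010 = 625650 Tg N.

626000 Tg N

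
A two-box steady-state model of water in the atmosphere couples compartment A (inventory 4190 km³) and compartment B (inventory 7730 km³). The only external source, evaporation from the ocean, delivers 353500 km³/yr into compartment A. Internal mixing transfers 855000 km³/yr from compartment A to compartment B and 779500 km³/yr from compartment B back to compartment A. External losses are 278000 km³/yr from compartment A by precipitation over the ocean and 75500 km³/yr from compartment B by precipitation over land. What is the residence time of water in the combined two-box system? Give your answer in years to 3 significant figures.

Treat the two boxes together as one reservoir: the mixing fluxes between them are internal recycling, so τ = ΣM / Σ(external losses).
M_total = 4190 + 7730 = 11920 km³.
ΣF_external_out = 278000 + 75500 = 353500 km³/yr.
τ = M_total / ΣF_ext = 11920 / 353500 = 0.03372 yr.

0.0337 yr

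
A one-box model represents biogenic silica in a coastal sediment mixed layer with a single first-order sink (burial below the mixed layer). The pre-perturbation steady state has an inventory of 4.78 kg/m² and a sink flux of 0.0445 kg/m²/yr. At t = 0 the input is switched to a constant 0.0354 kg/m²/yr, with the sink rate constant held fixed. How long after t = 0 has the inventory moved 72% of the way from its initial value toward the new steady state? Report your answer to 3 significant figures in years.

τ = M₀/F₀ = 4.78/0.0445 = 107.4 yr.
The remaining gap fraction is e^(−t/τ); 72% covered ⇒ e^(−t/τ) = 0.280.
t = −τ ln(0.280) = 107.4 × 1.273 = 136.7 yr.

137 yr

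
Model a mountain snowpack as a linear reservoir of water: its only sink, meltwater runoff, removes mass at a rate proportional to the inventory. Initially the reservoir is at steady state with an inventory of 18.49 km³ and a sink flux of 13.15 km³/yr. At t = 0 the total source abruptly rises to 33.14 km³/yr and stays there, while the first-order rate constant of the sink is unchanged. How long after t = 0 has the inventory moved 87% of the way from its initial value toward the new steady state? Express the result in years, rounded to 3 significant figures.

2.87 yr

τ = M₀/F₀ = 18.49/13.15 = 1.406 yr.
The remaining gap fraction is e^(−t/τ); 87% covered ⇒ e^(−t/τ) = 0.130.
t = −τ ln(0.130) = 1.406 × 2.040 = 2.869 yr.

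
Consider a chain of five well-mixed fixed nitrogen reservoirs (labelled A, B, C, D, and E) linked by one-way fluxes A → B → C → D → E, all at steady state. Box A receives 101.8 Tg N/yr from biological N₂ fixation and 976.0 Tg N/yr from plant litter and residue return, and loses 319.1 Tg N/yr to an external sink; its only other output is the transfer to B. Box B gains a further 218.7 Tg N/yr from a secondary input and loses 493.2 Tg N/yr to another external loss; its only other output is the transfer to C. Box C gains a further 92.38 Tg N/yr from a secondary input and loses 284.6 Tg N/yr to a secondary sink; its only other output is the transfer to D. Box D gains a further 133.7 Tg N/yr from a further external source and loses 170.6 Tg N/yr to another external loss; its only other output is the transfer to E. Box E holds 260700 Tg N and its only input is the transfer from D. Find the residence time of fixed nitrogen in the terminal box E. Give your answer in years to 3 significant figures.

Box A: F(A→B) = (101.8 + 976.0) − 319.1 = 758.70 Tg N/yr.
Box B: F(B→C) = (758.70 + 218.7) − 493.2 = 484.20 Tg N/yr.
Box C: F(C→D) = (484.20 + 92.38) − 284.6 = 291.98 Tg N/yr.
Box D: F(D→E) = (291.98 + 133.7) − 170.6 = 255.08 Tg N/yr.
Box E throughput = its input = 255.08 Tg N/yr; τ = 260700 / 255.08 = 1022 yr.

1020 yr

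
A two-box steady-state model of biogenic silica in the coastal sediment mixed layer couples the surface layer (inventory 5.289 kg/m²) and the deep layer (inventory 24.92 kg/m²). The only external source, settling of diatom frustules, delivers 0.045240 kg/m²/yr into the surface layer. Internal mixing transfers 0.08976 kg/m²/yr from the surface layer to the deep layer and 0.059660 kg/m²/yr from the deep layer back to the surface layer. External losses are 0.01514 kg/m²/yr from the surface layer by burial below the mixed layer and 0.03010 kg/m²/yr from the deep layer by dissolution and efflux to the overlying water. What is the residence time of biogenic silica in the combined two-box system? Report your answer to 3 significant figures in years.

668 yr

For the system as a whole, the A↔B exchange is internal and contributes nothing to the throughput; only the external sinks remove mass.
M_total = 5.289 + 24.92 = 30.209 kg/m².
ΣF_external_out = 0.01514 + 0.03010 = 0.045240 kg/m²/yr.
τ = M_total / ΣF_ext = 30.209 / 0.045240 = 667.7 yr.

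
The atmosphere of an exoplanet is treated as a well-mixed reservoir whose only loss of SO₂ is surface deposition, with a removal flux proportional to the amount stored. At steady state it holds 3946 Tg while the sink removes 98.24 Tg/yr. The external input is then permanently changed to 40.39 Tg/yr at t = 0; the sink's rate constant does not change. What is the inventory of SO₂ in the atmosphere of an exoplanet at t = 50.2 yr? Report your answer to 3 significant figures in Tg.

The sink rate constant is k = F₀/M₀ = 98.24/3946 = 0.02490 yr⁻¹.
Solving dM/dt = F₁ − kM with M(0) = M₀ gives M(t) = F₁/k + (M₀ − F₁/k)·e^(−kt).
F₁/k = 40.39/0.02490 = 1622.3 Tg; kt = 0.02490 × 50.2 = 1.250, e^(−kt) = 0.2866.
M(50.2) = 1622.3 + (3946 − 1622.3) × 0.2866 = 1622.3 + 665.9 = 2288.2 Tg.

2290 Tg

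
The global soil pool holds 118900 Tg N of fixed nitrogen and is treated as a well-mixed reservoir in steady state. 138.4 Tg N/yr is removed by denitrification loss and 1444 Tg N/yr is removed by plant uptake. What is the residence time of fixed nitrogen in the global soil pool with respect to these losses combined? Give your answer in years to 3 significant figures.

75.1 yr

Total removal = 138.4 + 1444 = 1582.4 Tg N/yr.
τ = M / ΣF_out = 118900 / 1582.4 = 75.14 yr.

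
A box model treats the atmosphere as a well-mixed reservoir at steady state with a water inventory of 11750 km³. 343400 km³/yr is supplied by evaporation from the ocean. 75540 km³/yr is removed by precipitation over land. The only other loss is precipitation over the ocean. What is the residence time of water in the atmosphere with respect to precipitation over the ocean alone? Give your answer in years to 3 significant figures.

0.0439 yr

At steady state ΣF_in = ΣF_out.
ΣF_in = 343400 km³/yr.
Precipitation over the ocean flux = ΣF_in − (75540) = 343400 − 75540 = 267900 km³/yr.
τ = M / F = 11750 / 267900 = 0.04387 yr.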